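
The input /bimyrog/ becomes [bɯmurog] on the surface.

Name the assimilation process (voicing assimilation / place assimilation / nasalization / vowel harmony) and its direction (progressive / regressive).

vowel harmony, regressive

/i/→[ɯ] /y/→[u].
Vowels agree with the last vowel, so the harmony is regressive.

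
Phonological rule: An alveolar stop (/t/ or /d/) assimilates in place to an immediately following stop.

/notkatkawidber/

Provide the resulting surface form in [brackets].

/t/ before /k/ (velar) → [k]
/t/ before /k/ (velar) → [k]
/d/ before /b/ (labial) → [b]

[nokkakkawibber]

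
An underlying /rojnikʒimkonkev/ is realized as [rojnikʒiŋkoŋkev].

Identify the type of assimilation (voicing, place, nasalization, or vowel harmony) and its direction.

place assimilation, regressive

/m/→[ŋ] /n/→[ŋ].
Each target copies a feature from the following segment, so the direction is regressive.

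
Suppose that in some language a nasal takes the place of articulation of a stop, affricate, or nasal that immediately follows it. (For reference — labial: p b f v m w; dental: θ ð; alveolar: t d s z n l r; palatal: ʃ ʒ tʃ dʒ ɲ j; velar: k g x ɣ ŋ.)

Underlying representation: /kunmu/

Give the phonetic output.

/n/ before /m/ (labial) → [m]

[kummu]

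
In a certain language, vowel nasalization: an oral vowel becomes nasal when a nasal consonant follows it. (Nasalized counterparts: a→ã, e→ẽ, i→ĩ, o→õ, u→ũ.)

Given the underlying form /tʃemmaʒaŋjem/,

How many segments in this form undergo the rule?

3

/e/ before nasal /m/ → [ẽ]
/a/ before nasal /ŋ/ → [ã]
/e/ before nasal /m/ → [ẽ]
3 segments change.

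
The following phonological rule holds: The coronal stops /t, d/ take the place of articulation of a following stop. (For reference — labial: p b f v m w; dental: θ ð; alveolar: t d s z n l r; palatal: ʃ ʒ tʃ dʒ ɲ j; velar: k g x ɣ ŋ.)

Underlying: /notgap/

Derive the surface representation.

/t/ before /g/ (velar) → [k]

[nokgap]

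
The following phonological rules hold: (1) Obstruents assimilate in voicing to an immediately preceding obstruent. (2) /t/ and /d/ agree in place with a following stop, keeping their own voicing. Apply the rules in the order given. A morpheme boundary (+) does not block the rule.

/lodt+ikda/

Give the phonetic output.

Rule 1: /t/ after /d/ (voiced) → [d]
Rule 1: /d/ after /k/ (voiceless) → [t]
After rule 1: lodd+ikta
Rule 2: no segment meets the rule's conditions; no change.

[lodd+ikta]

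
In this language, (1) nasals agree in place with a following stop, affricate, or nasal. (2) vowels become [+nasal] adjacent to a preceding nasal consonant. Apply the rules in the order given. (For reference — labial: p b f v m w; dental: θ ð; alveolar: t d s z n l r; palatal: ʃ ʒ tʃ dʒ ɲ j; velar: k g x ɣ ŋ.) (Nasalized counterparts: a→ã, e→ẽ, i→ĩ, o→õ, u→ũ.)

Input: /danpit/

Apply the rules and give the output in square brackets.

[dampit]

Rule 1: /n/ before /p/ (labial) → [m]
After rule 1: dampit
Rule 2: no segment meets the rule's conditions; no change.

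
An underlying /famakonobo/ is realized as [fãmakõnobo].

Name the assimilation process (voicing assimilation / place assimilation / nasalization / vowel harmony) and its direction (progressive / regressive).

/a/→[ã] /o/→[õ].
Each target copies a feature from the following segment, so the direction is regressive.

nasalization, regressive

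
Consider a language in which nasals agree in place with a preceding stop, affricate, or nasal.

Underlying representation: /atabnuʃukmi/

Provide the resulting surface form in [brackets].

[atabmuʃukŋi]

/n/ after /b/ (labial) → [m]
/m/ after /k/ (velar) → [ŋ]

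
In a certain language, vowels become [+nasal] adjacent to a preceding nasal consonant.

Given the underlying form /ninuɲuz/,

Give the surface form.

[nĩnũɲũz]

/i/ after nasal /n/ → [ĩ]
/u/ after nasal /n/ → [ũ]
/u/ after nasal /ɲ/ → [ũ]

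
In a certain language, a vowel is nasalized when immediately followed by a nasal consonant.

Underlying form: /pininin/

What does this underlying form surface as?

[pĩnĩnĩn]

/i/ before nasal /n/ → [ĩ]
/i/ before nasal /n/ → [ĩ]
/i/ before nasal /n/ → [ĩ]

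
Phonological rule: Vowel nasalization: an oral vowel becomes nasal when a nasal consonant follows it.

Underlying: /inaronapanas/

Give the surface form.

/i/ before nasal /n/ → [ĩ]
/o/ before nasal /n/ → [õ]
/a/ before nasal /n/ → [ã]

[ĩnarõnapãnas]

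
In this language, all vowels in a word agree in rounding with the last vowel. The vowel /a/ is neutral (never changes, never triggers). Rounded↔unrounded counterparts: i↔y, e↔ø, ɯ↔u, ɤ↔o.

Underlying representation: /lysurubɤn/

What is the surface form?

[lisɯrɯbɤn]

/y/ harmonizes with /ɤ/ ([-round]) → [i]
/u/ harmonizes with /ɤ/ ([-round]) → [ɯ]
/u/ harmonizes with /ɤ/ ([-round]) → [ɯ]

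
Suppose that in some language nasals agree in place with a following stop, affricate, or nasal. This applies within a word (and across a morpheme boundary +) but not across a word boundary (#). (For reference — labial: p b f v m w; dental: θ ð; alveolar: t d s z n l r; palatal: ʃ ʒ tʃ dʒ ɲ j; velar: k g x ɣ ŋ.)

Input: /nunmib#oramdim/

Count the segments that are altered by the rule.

2

/n/ before /m/ (labial) → [m]
/m/ before /d/ (alveolar) → [n]
2 segments change.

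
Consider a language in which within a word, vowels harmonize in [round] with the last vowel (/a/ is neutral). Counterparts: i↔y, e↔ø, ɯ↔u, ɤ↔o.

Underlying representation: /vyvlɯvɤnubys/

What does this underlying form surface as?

[vyvluvonubys]

/ɯ/ harmonizes with /y/ ([+round]) → [u]
/ɤ/ harmonizes with /y/ ([+round]) → [o]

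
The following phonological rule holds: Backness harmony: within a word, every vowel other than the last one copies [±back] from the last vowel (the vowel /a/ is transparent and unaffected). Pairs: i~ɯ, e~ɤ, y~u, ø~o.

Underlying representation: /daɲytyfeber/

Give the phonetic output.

[daɲytyfeber]

no segment meets the rule's conditions; no change.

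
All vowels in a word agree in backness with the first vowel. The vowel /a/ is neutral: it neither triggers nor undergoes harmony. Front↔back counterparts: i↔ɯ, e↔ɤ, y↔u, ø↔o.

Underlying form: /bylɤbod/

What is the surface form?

[bylebød]

/ɤ/ harmonizes with /y/ ([-back]) → [e]
/o/ harmonizes with /y/ ([-back]) → [ø]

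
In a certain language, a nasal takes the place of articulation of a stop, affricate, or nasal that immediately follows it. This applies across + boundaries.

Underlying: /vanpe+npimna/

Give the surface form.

/n/ before /p/ (labial) → [m]
/n/ before /p/ (labial) → [m]
/m/ before /n/ (alveolar) → [n]

[vampe+mpinna]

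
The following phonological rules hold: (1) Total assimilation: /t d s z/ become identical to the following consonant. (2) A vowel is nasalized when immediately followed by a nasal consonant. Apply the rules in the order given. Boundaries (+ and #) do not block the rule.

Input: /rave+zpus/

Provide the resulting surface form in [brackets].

[rave+ppus]

Rule 1: /z/ before /p/ → [p] (total assimilation)
After rule 1: rave+ppus
Rule 2: no segment meets the rule's conditions; no change.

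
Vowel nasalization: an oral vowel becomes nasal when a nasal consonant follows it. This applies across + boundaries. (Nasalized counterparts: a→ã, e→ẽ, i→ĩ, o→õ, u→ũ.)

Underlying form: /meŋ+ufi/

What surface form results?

[mẽŋ+ufi]

/e/ before nasal /ŋ/ → [ẽ]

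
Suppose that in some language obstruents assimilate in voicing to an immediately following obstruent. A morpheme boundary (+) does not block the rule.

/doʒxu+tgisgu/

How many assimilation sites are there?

/ʒ/ before /x/ (voiceless) → [ʃ]
/t/ before /g/ (voiced) → [d]
/s/ before /g/ (voiced) → [z]
3 segments change.

3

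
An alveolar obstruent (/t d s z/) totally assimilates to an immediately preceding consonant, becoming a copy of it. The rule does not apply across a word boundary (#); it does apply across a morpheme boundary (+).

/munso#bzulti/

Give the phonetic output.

[munno#bbulli]

/s/ after /n/ → [n] (total assimilation)
/z/ after /b/ → [b] (total assimilation)
/t/ after /l/ → [l] (total assimilation)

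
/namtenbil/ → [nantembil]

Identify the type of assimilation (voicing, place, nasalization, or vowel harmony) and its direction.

/m/→[n] /n/→[m].
Each target copies a feature from the following segment, so the direction is regressive.

place assimilation, regressive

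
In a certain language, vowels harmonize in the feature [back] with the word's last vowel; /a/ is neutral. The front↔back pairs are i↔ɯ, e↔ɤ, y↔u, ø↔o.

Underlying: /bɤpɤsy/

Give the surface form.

/ɤ/ harmonizes with /y/ ([-back]) → [e]
/ɤ/ harmonizes with /y/ ([-back]) → [e]

[bepesy]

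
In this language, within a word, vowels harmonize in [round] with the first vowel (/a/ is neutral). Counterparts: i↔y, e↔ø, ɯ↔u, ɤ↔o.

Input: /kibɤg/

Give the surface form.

no segment meets the rule's conditions; no change.

[kibɤg]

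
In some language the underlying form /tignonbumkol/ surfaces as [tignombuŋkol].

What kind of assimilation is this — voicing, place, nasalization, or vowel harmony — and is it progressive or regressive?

place assimilation, regressive

/n/→[m] /m/→[ŋ].
Each target copies a feature from the following segment, so the direction is regressive.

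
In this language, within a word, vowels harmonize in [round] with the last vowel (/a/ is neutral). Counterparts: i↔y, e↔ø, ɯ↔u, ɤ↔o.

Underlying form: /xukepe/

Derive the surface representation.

/u/ harmonizes with /e/ ([-round]) → [ɯ]

[xɯkepe]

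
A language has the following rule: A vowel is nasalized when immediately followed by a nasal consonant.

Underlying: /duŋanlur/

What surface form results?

/u/ before nasal /ŋ/ → [ũ]
/a/ before nasal /n/ → [ã]

[dũŋãnlur]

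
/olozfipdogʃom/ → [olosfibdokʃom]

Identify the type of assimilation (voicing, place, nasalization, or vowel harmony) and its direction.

/z/→[s] /p/→[b] /g/→[k].
Each target copies a feature from the following segment, so the direction is regressive.

voicing assimilation, regressive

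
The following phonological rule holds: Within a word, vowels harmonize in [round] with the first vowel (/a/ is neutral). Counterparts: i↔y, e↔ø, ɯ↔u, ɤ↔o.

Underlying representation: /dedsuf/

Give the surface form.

[dedsɯf]

/u/ harmonizes with /e/ ([-round]) → [ɯ]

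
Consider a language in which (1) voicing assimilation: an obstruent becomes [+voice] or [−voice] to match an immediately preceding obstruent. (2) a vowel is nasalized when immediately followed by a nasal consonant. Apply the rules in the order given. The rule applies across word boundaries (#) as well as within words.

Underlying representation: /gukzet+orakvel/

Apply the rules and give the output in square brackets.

Rule 1: /z/ after /k/ (voiceless) → [s]
Rule 1: /v/ after /k/ (voiceless) → [f]
After rule 1: gukset+orakfel
Rule 2: no segment meets the rule's conditions; no change.

[gukset+orakfel]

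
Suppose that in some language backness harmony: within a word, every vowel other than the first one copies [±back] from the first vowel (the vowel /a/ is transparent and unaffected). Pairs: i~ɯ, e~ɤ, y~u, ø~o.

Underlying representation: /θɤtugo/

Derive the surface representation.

no segment meets the rule's conditions; no change.

[θɤtugo]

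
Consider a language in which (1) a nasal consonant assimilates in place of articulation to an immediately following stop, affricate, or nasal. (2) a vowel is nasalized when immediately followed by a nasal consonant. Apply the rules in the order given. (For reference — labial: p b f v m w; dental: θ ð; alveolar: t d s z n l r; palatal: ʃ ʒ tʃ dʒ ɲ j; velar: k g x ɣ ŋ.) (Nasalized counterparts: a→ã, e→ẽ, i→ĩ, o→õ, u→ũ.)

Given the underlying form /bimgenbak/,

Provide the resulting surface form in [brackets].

[bĩŋgẽmbak]

Rule 1: /m/ before /g/ (velar) → [ŋ]
Rule 1: /n/ before /b/ (labial) → [m]
After rule 1: biŋgembak
Rule 2: /i/ before nasal /ŋ/ → [ĩ]
Rule 2: /e/ before nasal /m/ → [ẽ]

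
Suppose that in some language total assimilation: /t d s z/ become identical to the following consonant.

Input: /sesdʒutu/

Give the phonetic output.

/s/ before /dʒ/ → [dʒ] (total assimilation)

[sedʒdʒutu]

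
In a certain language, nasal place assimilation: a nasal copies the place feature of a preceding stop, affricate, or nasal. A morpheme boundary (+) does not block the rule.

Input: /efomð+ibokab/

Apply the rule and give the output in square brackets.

[efomð+ibokab]

no segment meets the rule's conditions; no change.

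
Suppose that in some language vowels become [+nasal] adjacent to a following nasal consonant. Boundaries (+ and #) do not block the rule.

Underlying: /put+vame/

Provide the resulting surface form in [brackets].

[put+vãme]

/a/ before nasal /m/ → [ã]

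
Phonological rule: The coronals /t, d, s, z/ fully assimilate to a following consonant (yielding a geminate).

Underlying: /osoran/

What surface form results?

[osoran]

no segment meets the rule's conditions; no change.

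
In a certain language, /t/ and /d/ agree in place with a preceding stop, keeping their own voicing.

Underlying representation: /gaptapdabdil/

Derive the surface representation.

[gappapbabbil]

/t/ after /p/ (labial) → [p]
/d/ after /p/ (labial) → [b]
/d/ after /b/ (labial) → [b]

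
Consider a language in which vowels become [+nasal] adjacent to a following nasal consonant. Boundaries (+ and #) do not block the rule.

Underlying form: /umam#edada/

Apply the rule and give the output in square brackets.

/u/ before nasal /m/ → [ũ]
/a/ before nasal /m/ → [ã]

[ũmãm#edada]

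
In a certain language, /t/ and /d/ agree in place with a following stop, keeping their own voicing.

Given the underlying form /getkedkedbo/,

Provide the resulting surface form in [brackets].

/t/ before /k/ (velar) → [k]
/d/ before /k/ (velar) → [g]
/d/ before /b/ (labial) → [b]

[gekkegkebbo]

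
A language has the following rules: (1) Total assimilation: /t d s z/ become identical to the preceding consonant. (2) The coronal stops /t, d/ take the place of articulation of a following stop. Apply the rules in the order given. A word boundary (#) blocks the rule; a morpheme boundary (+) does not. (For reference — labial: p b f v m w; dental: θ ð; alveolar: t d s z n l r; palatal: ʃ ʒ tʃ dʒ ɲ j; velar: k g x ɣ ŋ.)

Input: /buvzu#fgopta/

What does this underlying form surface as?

[buvvu#fgoppa]

Rule 1: /z/ after /v/ → [v] (total assimilation)
Rule 1: /t/ after /p/ → [p] (total assimilation)
After rule 1: buvvu#fgoppa
Rule 2: no segment meets the rule's conditions; no change.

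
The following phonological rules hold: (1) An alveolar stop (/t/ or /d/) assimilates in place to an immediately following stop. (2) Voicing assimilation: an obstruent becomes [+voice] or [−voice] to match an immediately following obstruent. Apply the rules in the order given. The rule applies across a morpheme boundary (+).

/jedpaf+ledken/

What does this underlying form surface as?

[jeppaf+lekken]

Rule 1: /d/ before /p/ (labial) → [b]
Rule 1: /d/ before /k/ (velar) → [g]
After rule 1: jebpaf+legken
Rule 2: /b/ before /p/ (voiceless) → [p]
Rule 2: /g/ before /k/ (voiceless) → [k]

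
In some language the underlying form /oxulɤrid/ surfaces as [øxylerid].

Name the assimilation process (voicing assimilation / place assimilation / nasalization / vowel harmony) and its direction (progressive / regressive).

/o/→[ø] /u/→[y] /ɤ/→[e].
Vowels agree with the last vowel, so the harmony is regressive.

vowel harmony, regressive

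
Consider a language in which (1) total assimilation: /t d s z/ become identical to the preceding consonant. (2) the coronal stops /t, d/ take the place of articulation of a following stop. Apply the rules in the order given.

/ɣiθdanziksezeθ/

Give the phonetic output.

Rule 1: /d/ after /θ/ → [θ] (total assimilation)
Rule 1: /z/ after /n/ → [n] (total assimilation)
Rule 1: /s/ after /k/ → [k] (total assimilation)
After rule 1: ɣiθθannikkezeθ
Rule 2: no segment meets the rule's conditions; no change.

[ɣiθθannikkezeθ]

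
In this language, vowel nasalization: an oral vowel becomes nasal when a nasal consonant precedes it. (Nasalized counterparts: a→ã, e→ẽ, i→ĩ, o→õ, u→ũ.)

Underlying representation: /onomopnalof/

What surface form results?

[onõmõpnãlof]

/o/ after nasal /n/ → [õ]
/o/ after nasal /m/ → [õ]
/a/ after nasal /n/ → [ã]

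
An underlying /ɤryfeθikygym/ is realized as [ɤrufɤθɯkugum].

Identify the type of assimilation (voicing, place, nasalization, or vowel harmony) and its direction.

/y/→[u] /e/→[ɤ] /i/→[ɯ] /y/→[u] /y/→[u].
Vowels agree with the first vowel, so the harmony is progressive.

vowel harmony, progressive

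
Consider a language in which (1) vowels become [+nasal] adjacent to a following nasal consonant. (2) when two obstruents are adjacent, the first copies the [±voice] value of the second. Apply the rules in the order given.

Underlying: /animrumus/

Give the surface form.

[ãnĩmrũmus]

Rule 1: /a/ before nasal /n/ → [ã]
Rule 1: /i/ before nasal /m/ → [ĩ]
Rule 1: /u/ before nasal /m/ → [ũ]
After rule 1: ãnĩmrũmus
Rule 2: no segment meets the rule's conditions; no change.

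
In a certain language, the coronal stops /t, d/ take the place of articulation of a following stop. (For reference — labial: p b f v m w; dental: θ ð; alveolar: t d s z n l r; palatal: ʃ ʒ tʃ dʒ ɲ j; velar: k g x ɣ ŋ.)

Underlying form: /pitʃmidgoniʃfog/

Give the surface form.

/d/ before /g/ (velar) → [g]

[pitʃmiggoniʃfog]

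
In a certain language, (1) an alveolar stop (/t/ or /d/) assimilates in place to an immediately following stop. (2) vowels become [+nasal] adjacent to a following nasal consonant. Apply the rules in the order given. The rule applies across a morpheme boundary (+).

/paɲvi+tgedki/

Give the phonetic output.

Rule 1: /t/ before /g/ (velar) → [k]
Rule 1: /d/ before /k/ (velar) → [g]
After rule 1: paɲvi+kgegki
Rule 2: /a/ before nasal /ɲ/ → [ã]

[pãɲvi+kgegki]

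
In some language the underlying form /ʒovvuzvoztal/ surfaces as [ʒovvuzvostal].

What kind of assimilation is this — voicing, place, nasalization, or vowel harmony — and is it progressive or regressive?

voicing assimilation, regressive

/z/→[s].
Each target copies a feature from the following segment, so the direction is regressive.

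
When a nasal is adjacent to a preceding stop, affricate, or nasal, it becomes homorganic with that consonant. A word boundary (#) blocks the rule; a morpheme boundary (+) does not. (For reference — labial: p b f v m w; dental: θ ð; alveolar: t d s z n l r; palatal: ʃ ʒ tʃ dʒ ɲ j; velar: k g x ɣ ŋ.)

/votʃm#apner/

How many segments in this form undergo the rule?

2

/m/ after /tʃ/ (palatal) → [ɲ]
/n/ after /p/ (labial) → [m]
2 segments change.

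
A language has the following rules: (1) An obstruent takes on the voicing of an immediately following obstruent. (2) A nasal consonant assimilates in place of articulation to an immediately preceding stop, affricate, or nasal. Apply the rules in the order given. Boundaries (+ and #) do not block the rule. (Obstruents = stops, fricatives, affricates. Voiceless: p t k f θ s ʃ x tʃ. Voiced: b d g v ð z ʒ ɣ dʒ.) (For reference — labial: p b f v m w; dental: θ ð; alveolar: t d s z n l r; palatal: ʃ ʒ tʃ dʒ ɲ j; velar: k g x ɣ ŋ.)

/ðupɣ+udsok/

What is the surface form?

[ðubɣ+utsok]

Rule 1: /p/ before /ɣ/ (voiced) → [b]
Rule 1: /d/ before /s/ (voiceless) → [t]
After rule 1: ðubɣ+utsok
Rule 2: no segment meets the rule's conditions; no change.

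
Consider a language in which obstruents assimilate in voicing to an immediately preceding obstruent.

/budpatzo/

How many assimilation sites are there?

2

/p/ after /d/ (voiced) → [b]
/z/ after /t/ (voiceless) → [s]
2 segments change.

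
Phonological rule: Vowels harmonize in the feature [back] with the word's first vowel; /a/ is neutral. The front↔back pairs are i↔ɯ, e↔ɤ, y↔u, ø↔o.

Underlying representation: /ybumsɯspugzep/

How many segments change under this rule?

3

/u/ harmonizes with /y/ ([-back]) → [y]
/ɯ/ harmonizes with /y/ ([-back]) → [i]
/u/ harmonizes with /y/ ([-back]) → [y]
3 segments change.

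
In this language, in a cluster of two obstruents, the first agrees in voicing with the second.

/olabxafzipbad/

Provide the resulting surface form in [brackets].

/b/ before /x/ (voiceless) → [p]
/f/ before /z/ (voiced) → [v]
/p/ before /b/ (voiced) → [b]

[olapxavzibbad]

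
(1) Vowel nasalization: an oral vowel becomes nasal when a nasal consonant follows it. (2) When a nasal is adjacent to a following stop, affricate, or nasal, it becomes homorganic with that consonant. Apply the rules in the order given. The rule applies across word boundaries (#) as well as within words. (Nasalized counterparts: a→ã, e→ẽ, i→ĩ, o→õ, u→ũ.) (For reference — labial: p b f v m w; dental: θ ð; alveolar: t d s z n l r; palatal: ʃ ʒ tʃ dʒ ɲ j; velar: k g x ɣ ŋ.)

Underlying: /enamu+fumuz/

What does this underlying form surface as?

Rule 1: /e/ before nasal /n/ → [ẽ]
Rule 1: /a/ before nasal /m/ → [ã]
Rule 1: /u/ before nasal /m/ → [ũ]
After rule 1: ẽnãmu+fũmuz
Rule 2: no segment meets the rule's conditions; no change.

[ẽnãmu+fũmuz]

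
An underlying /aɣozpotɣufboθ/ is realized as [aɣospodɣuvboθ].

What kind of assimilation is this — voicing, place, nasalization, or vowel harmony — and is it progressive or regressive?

/z/→[s] /t/→[d] /f/→[v].
Each target copies a feature from the following segment, so the direction is regressive.

voicing assimilation, regressive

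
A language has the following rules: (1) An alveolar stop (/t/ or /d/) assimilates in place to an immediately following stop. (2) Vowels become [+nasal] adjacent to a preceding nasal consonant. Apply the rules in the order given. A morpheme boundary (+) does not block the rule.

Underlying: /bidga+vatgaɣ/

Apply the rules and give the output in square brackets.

[bigga+vakgaɣ]

Rule 1: /d/ before /g/ (velar) → [g]
Rule 1: /t/ before /g/ (velar) → [k]
After rule 1: bigga+vakgaɣ
Rule 2: no segment meets the rule's conditions; no change.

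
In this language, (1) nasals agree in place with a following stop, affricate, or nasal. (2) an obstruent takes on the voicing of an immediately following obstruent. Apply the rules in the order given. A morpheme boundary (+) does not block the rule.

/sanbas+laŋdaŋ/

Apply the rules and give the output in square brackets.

[sambas+landaŋ]

Rule 1: /n/ before /b/ (labial) → [m]
Rule 1: /ŋ/ before /d/ (alveolar) → [n]
After rule 1: sambas+landaŋ
Rule 2: no segment meets the rule's conditions; no change.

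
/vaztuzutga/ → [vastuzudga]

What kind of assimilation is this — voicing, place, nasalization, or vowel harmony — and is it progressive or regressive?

voicing assimilation, regressive

/z/→[s] /t/→[d].
Each target copies a feature from the following segment, so the direction is regressive.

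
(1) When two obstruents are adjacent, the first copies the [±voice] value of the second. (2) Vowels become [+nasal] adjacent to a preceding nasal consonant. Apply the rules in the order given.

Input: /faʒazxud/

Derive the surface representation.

Rule 1: /z/ before /x/ (voiceless) → [s]
After rule 1: faʒasxud
Rule 2: no segment meets the rule's conditions; no change.

[faʒasxud]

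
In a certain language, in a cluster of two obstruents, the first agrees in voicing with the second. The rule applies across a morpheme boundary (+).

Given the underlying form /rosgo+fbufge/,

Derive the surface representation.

[rozgo+vbuvge]

/s/ before /g/ (voiced) → [z]
/f/ before /b/ (voiced) → [v]
/f/ before /g/ (voiced) → [v]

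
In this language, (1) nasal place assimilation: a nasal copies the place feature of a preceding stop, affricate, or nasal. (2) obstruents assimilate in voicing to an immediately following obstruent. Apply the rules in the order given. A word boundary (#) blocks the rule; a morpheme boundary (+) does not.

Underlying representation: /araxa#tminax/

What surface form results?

[araxa#tninax]

Rule 1: /m/ after /t/ (alveolar) → [n]
After rule 1: araxa#tninax
Rule 2: no segment meets the rule's conditions; no change.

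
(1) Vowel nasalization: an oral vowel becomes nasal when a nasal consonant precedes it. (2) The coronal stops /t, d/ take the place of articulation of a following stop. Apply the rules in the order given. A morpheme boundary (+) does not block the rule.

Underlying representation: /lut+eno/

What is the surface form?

Rule 1: /o/ after nasal /n/ → [õ]
After rule 1: lut+enõ
Rule 2: no segment meets the rule's conditions; no change.

[lut+enõ]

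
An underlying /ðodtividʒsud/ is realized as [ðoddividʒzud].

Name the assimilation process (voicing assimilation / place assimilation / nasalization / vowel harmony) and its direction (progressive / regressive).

/t/→[d] /s/→[z].
Each target copies a feature from the preceding segment, so the direction is progressive.

voicing assimilation, progressive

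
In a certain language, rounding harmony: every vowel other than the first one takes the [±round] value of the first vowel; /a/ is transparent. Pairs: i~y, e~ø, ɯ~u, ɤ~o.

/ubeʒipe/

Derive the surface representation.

[ubøʒypø]

/e/ harmonizes with /u/ ([+round]) → [ø]
/i/ harmonizes with /u/ ([+round]) → [y]
/e/ harmonizes with /u/ ([+round]) → [ø]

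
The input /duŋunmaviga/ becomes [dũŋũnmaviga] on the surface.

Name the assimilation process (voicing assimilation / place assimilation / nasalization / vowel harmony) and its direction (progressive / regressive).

/u/→[ũ] /u/→[ũ].
Each target copies a feature from the following segment, so the direction is regressive.

nasalization, regressive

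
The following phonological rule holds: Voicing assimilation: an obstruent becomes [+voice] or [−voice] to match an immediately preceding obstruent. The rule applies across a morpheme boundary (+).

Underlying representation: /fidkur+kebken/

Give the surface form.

/k/ after /d/ (voiced) → [g]
/k/ after /b/ (voiced) → [g]

[fidgur+kebgen]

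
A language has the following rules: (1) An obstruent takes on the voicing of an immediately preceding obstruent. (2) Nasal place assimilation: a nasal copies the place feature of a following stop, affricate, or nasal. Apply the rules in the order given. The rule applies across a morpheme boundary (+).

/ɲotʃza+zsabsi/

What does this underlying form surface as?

[ɲotʃsa+zzabzi]

Rule 1: /z/ after /tʃ/ (voiceless) → [s]
Rule 1: /s/ after /z/ (voiced) → [z]
Rule 1: /s/ after /b/ (voiced) → [z]
After rule 1: ɲotʃsa+zzabzi
Rule 2: no segment meets the rule's conditions; no change.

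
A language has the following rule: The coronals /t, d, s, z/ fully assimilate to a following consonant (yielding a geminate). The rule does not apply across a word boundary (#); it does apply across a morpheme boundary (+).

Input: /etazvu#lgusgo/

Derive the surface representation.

/z/ before /v/ → [v] (total assimilation)
/s/ before /g/ → [g] (total assimilation)

[etavvu#lguggo]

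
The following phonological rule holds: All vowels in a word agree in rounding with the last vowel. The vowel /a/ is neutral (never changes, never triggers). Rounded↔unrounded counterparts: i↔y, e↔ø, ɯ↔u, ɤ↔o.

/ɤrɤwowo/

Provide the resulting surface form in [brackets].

/ɤ/ harmonizes with /o/ ([+round]) → [o]
/ɤ/ harmonizes with /o/ ([+round]) → [o]

[orowowo]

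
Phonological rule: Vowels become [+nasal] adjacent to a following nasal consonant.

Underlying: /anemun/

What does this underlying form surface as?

/a/ before nasal /n/ → [ã]
/e/ before nasal /m/ → [ẽ]
/u/ before nasal /n/ → [ũ]

[ãnẽmũn]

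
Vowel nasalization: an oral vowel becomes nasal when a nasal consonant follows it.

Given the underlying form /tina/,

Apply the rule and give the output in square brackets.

[tĩna]

/i/ before nasal /n/ → [ĩ]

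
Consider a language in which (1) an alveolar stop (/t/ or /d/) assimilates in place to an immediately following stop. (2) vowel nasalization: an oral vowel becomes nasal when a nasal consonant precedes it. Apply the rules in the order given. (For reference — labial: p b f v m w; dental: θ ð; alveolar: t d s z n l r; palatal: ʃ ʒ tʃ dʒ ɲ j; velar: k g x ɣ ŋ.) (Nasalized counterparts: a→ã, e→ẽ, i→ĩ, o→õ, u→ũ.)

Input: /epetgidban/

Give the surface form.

[epekgibban]

Rule 1: /t/ before /g/ (velar) → [k]
Rule 1: /d/ before /b/ (labial) → [b]
After rule 1: epekgibban
Rule 2: no segment meets the rule's conditions; no change.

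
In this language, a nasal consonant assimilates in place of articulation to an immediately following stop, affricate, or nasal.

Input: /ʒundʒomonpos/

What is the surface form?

[ʒuɲdʒomompos]

/n/ before /dʒ/ (palatal) → [ɲ]
/n/ before /p/ (labial) → [m]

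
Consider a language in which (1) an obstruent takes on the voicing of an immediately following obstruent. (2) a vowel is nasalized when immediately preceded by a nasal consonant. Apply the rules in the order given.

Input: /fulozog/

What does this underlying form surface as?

Rule 1: no segment meets the rule's conditions; no change.
After rule 1: fulozog
Rule 2: no segment meets the rule's conditions; no change.

[fulozog]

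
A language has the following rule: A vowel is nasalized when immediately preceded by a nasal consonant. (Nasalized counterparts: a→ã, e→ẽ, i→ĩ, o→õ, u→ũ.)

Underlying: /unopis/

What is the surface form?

[unõpis]

/o/ after nasal /n/ → [õ]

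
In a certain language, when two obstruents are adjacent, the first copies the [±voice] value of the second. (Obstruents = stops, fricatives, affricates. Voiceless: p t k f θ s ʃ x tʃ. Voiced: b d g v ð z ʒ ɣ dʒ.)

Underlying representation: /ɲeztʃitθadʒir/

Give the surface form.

[ɲestʃitθadʒir]

/z/ before /tʃ/ (voiceless) → [s]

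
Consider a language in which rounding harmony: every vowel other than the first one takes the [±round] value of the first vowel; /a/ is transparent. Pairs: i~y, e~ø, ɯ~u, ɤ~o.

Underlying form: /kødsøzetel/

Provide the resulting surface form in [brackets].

[kødsøzøtøl]

/e/ harmonizes with /ø/ ([+round]) → [ø]
/e/ harmonizes with /ø/ ([+round]) → [ø]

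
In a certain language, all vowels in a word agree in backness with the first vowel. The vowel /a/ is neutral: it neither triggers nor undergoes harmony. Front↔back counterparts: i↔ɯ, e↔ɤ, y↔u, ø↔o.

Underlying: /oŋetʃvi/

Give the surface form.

/e/ harmonizes with /o/ ([+back]) → [ɤ]
/i/ harmonizes with /o/ ([+back]) → [ɯ]

[oŋɤtʃvɯ]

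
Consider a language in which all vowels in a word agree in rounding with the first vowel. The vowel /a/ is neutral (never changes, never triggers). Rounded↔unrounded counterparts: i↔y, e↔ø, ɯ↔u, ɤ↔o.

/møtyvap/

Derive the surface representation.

no segment meets the rule's conditions; no change.

[møtyvap]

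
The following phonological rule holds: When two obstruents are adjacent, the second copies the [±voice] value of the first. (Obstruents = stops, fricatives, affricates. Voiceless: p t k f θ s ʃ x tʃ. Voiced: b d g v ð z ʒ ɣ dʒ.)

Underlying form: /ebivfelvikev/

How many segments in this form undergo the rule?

/f/ after /v/ (voiced) → [v]
1 segment changes.

1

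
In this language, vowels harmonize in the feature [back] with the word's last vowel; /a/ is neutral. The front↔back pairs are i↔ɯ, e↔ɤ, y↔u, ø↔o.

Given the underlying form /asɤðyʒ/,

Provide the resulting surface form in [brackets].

/ɤ/ harmonizes with /y/ ([-back]) → [e]

[aseðyʒ]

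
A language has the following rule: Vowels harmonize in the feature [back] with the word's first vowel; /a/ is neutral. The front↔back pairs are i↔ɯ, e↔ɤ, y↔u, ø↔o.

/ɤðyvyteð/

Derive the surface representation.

[ɤðuvutɤð]

/y/ harmonizes with /ɤ/ ([+back]) → [u]
/y/ harmonizes with /ɤ/ ([+back]) → [u]
/e/ harmonizes with /ɤ/ ([+back]) → [ɤ]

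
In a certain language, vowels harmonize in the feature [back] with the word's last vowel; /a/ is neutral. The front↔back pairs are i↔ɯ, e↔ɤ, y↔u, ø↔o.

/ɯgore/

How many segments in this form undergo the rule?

2

/ɯ/ harmonizes with /e/ ([-back]) → [i]
/o/ harmonizes with /e/ ([-back]) → [ø]
2 segments change.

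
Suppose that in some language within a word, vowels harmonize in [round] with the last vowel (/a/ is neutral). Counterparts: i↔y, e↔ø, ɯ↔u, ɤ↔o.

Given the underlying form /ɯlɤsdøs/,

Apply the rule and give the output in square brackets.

[ulosdøs]

/ɯ/ harmonizes with /ø/ ([+round]) → [u]
/ɤ/ harmonizes with /ø/ ([+round]) → [o]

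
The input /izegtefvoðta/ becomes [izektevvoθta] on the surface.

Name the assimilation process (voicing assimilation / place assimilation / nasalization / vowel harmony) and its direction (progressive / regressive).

/g/→[k] /f/→[v] /ð/→[θ].
Each target copies a feature from the following segment, so the direction is regressive.

voicing assimilation, regressive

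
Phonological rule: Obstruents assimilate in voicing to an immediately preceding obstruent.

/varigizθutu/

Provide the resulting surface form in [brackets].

[varigizðutu]

/θ/ after /z/ (voiced) → [ð]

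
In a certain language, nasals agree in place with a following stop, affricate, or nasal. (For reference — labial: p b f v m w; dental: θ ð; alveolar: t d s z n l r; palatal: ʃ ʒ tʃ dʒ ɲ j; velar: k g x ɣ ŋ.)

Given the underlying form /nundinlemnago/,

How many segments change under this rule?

1

/m/ before /n/ (alveolar) → [n]
1 segment changes.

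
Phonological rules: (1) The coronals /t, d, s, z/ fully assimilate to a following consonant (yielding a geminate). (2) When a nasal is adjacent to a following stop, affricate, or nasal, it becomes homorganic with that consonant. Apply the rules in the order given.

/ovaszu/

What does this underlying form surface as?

[ovazzu]

Rule 1: /s/ before /z/ → [z] (total assimilation)
After rule 1: ovazzu
Rule 2: no segment meets the rule's conditions; no change.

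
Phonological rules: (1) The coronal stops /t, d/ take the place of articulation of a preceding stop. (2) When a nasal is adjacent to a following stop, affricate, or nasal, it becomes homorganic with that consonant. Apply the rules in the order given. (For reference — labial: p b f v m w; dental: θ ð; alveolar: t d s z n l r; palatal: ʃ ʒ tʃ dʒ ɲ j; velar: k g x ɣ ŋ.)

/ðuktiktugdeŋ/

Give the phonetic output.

Rule 1: /t/ after /k/ (velar) → [k]
Rule 1: /t/ after /k/ (velar) → [k]
Rule 1: /d/ after /g/ (velar) → [g]
After rule 1: ðukkikkuggeŋ
Rule 2: no segment meets the rule's conditions; no change.

[ðukkikkuggeŋ]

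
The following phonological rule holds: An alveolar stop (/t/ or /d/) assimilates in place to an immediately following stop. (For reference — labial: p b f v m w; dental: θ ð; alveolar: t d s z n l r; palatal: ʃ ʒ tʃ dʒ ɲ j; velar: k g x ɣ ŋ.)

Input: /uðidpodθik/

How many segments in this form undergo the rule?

1

/d/ before /p/ (labial) → [b]
1 segment changes.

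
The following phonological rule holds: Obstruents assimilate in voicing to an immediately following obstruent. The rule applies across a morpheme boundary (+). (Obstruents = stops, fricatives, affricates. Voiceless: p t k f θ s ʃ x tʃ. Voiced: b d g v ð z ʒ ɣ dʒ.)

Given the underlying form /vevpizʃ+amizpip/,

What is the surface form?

[vefpisʃ+amispip]

/v/ before /p/ (voiceless) → [f]
/z/ before /ʃ/ (voiceless) → [s]
/z/ before /p/ (voiceless) → [s]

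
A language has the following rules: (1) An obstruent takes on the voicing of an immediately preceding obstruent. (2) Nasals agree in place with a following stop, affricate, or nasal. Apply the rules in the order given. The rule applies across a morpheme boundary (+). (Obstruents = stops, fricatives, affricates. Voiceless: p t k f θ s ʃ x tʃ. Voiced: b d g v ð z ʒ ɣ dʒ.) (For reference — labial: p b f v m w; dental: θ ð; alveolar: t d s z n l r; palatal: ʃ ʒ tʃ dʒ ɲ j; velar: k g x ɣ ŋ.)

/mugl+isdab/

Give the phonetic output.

[mugl+istab]

Rule 1: /d/ after /s/ (voiceless) → [t]
After rule 1: mugl+istab
Rule 2: no segment meets the rule's conditions; no change.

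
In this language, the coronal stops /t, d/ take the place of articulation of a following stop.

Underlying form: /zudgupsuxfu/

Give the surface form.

/d/ before /g/ (velar) → [g]

[zuggupsuxfu]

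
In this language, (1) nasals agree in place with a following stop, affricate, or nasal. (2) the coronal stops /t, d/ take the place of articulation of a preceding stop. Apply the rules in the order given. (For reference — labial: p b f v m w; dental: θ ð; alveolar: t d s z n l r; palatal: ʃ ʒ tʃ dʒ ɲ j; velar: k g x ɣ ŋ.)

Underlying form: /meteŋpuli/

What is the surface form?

Rule 1: /ŋ/ before /p/ (labial) → [m]
After rule 1: metempuli
Rule 2: no segment meets the rule's conditions; no change.

[metempuli]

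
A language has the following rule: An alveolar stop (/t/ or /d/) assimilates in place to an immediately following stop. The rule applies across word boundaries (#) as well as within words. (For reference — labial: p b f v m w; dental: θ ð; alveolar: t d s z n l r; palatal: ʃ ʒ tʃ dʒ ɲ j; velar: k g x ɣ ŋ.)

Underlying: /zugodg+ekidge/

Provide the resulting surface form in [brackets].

[zugogg+ekigge]

/d/ before /g/ (velar) → [g]
/d/ before /g/ (velar) → [g]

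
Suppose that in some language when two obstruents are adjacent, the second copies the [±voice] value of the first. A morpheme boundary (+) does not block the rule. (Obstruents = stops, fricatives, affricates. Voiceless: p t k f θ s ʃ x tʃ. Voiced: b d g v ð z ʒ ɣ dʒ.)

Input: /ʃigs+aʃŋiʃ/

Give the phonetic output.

[ʃigz+aʃŋiʃ]

/s/ after /g/ (voiced) → [z]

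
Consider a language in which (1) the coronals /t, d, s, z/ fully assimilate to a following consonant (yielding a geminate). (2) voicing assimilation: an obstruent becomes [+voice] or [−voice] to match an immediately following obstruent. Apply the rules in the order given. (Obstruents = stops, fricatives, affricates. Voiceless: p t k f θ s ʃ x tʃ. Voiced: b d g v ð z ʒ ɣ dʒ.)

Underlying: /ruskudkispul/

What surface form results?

Rule 1: /s/ before /k/ → [k] (total assimilation)
Rule 1: /d/ before /k/ → [k] (total assimilation)
Rule 1: /s/ before /p/ → [p] (total assimilation)
After rule 1: rukkukkippul
Rule 2: no segment meets the rule's conditions; no change.

[rukkukkippul]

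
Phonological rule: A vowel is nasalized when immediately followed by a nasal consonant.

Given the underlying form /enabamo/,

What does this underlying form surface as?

/e/ before nasal /n/ → [ẽ]
/a/ before nasal /m/ → [ã]

[ẽnabãmo]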